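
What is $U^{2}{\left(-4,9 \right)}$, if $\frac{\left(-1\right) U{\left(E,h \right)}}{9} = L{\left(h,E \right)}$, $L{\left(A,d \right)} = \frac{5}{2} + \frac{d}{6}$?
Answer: $\frac{1089}{4} \approx 272.25$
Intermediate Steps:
$L{\left(A,d \right)} = \frac{5}{2} + \frac{d}{6}$ ($L{\left(A,d \right)} = 5 \cdot \frac{1}{2} + d \frac{1}{6} = \frac{5}{2} + \frac{d}{6}$)
$U{\left(E,h \right)} = - \frac{45}{2} - \frac{3 E}{2}$ ($U{\left(E,h \right)} = - 9 \left(\frac{5}{2} + \frac{E}{6}\right) = - \frac{45}{2} - \frac{3 E}{2}$)
$U^{2}{\left(-4,9 \right)} = \left(- \frac{45}{2} - -6\right)^{2} = \left(- \frac{45}{2} + 6\right)^{2} = \left(- \frac{33}{2}\right)^{2} = \frac{1089}{4}$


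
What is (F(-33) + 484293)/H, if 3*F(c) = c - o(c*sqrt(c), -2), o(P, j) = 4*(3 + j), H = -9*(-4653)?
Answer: 1452842/125631 ≈ 11.564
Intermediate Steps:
H = 41877
o(P, j) = 12 + 4*j
F(c) = -4/3 + c/3 (F(c) = (c - (12 + 4*(-2)))/3 = (c - (12 - 8))/3 = (c - 1*4)/3 = (c - 4)/3 = (-4 + c)/3 = -4/3 + c/3)
(F(-33) + 484293)/H = ((-4/3 + (1/3)*(-33)) + 484293)/41877 = ((-4/3 - 11) + 484293)*(1/41877) = (-37/3 + 484293)*(1/41877) = (1452842/3)*(1/41877) = 1452842/125631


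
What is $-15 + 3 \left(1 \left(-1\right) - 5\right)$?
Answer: $-33$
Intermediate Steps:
$-15 + 3 \left(1 \left(-1\right) - 5\right) = -15 + 3 \left(-1 - 5\right) = -15 + 3 \left(-6\right) = -15 - 18 = -33$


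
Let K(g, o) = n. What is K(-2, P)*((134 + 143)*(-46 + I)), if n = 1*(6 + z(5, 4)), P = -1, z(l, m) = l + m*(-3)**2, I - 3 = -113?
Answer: -2030964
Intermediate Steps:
I = -110 (I = 3 - 113 = -110)
z(l, m) = l + 9*m (z(l, m) = l + m*9 = l + 9*m)
n = 47 (n = 1*(6 + (5 + 9*4)) = 1*(6 + (5 + 36)) = 1*(6 + 41) = 1*47 = 47)
K(g, o) = 47
K(-2, P)*((134 + 143)*(-46 + I)) = 47*((134 + 143)*(-46 - 110)) = 47*(277*(-156)) = 47*(-43212) = -2030964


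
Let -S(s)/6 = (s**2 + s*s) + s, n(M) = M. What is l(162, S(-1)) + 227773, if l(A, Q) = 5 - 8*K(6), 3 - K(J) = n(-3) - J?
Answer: 227682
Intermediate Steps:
S(s) = -12*s**2 - 6*s (S(s) = -6*((s**2 + s*s) + s) = -6*((s**2 + s**2) + s) = -6*(2*s**2 + s) = -6*(s + 2*s**2) = -12*s**2 - 6*s)
K(J) = 6 + J (K(J) = 3 - (-3 - J) = 3 + (3 + J) = 6 + J)
l(A, Q) = -91 (l(A, Q) = 5 - 8*(6 + 6) = 5 - 8*12 = 5 - 96 = -91)
l(162, S(-1)) + 227773 = -91 + 227773 = 227682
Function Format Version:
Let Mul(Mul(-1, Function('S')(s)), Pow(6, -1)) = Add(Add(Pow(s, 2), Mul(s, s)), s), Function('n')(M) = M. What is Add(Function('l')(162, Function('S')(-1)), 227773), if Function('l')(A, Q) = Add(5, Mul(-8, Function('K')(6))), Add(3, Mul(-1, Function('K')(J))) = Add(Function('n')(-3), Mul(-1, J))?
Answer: 227682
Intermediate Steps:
Function('S')(s) = Add(Mul(-12, Pow(s, 2)), Mul(-6, s)) (Function('S')(s) = Mul(-6, Add(Add(Pow(s, 2), Mul(s, s)), s)) = Mul(-6, Add(Add(Pow(s, 2), Pow(s, 2)), s)) = Mul(-6, Add(Mul(2, Pow(s, 2)), s)) = Mul(-6, Add(s, Mul(2, Pow(s, 2)))) = Add(Mul(-12, Pow(s, 2)), Mul(-6, s)))
Function('K')(J) = Add(6, J) (Function('K')(J) = Add(3, Mul(-1, Add(-3, Mul(-1, J)))) = Add(3, Add(3, J)) = Add(6, J))
Function('l')(A, Q) = -91 (Function('l')(A, Q) = Add(5, Mul(-8, Add(6, 6))) = Add(5, Mul(-8, 12)) = Add(5, -96) = -91)
Add(Function('l')(162, Function('S')(-1)), 227773) = Add(-91, 227773) = 227682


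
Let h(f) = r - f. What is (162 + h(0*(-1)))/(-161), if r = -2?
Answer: -160/161 ≈ -0.99379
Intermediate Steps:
h(f) = -2 - f
(162 + h(0*(-1)))/(-161) = (162 + (-2 - 0*(-1)))/(-161) = -(162 + (-2 - 1*0))/161 = -(162 + (-2 + 0))/161 = -(162 - 2)/161 = -1/161*160 = -160/161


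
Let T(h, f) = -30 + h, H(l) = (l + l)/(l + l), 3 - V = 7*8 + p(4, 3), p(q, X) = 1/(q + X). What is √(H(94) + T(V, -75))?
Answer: 5*I*√161/7 ≈ 9.0633*I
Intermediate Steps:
p(q, X) = 1/(X + q)
V = -372/7 (V = 3 - (7*8 + 1/(3 + 4)) = 3 - (56 + 1/7) = 3 - (56 + ⅐) = 3 - 1*393/7 = 3 - 393/7 = -372/7 ≈ -53.143)
H(l) = 1 (H(l) = (2*l)/((2*l)) = (2*l)*(1/(2*l)) = 1)
√(H(94) + T(V, -75)) = √(1 + (-30 - 372/7)) = √(1 - 582/7) = √(-575/7) = 5*I*√161/7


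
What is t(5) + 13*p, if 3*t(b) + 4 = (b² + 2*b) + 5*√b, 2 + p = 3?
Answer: 70/3 + 5*√5/3 ≈ 27.060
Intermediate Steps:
p = 1 (p = -2 + 3 = 1)
t(b) = -4/3 + b²/3 + 2*b/3 + 5*√b/3 (t(b) = -4/3 + ((b² + 2*b) + 5*√b)/3 = -4/3 + (b² + 2*b + 5*√b)/3 = -4/3 + (b²/3 + 2*b/3 + 5*√b/3) = -4/3 + b²/3 + 2*b/3 + 5*√b/3)
t(5) + 13*p = (-4/3 + (⅓)*5² + (⅔)*5 + 5*√5/3) + 13*1 = (-4/3 + (⅓)*25 + 10/3 + 5*√5/3) + 13 = (-4/3 + 25/3 + 10/3 + 5*√5/3) + 13 = (31/3 + 5*√5/3) + 13 = 70/3 + 5*√5/3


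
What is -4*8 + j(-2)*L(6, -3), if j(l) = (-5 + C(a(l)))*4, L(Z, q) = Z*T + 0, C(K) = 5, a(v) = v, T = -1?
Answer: -32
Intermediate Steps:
L(Z, q) = -Z (L(Z, q) = Z*(-1) + 0 = -Z + 0 = -Z)
j(l) = 0 (j(l) = (-5 + 5)*4 = 0*4 = 0)
-4*8 + j(-2)*L(6, -3) = -4*8 + 0*(-1*6) = -32 + 0*(-6) = -32 + 0 = -32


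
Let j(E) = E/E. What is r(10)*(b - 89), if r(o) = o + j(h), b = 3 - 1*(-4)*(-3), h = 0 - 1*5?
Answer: -1078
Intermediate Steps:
h = -5 (h = 0 - 5 = -5)
j(E) = 1
b = -9 (b = 3 + 4*(-3) = 3 - 12 = -9)
r(o) = 1 + o (r(o) = o + 1 = 1 + o)
r(10)*(b - 89) = (1 + 10)*(-9 - 89) = 11*(-98) = -1078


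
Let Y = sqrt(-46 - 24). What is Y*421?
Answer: 421*I*sqrt(70) ≈ 3522.3*I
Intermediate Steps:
Y = I*sqrt(70) (Y = sqrt(-70) = I*sqrt(70) ≈ 8.3666*I)
Y*421 = (I*sqrt(70))*421 = 421*I*sqrt(70)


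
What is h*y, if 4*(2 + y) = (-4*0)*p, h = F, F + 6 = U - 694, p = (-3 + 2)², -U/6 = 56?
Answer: 2072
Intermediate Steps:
U = -336 (U = -6*56 = -336)
p = 1 (p = (-1)² = 1)
F = -1036 (F = -6 + (-336 - 694) = -6 - 1030 = -1036)
h = -1036
y = -2 (y = -2 + (-4*0*1)/4 = -2 + (0*1)/4 = -2 + (¼)*0 = -2 + 0 = -2)
h*y = -1036*(-2) = 2072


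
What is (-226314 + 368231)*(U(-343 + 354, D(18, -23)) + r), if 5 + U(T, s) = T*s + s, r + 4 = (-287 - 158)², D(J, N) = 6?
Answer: 28112054696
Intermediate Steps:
r = 198021 (r = -4 + (-287 - 158)² = -4 + (-445)² = -4 + 198025 = 198021)
U(T, s) = -5 + s + T*s (U(T, s) = -5 + (T*s + s) = -5 + (s + T*s) = -5 + s + T*s)
(-226314 + 368231)*(U(-343 + 354, D(18, -23)) + r) = (-226314 + 368231)*((-5 + 6 + (-343 + 354)*6) + 198021) = 141917*((-5 + 6 + 11*6) + 198021) = 141917*((-5 + 6 + 66) + 198021) = 141917*(67 + 198021) = 141917*198088 = 28112054696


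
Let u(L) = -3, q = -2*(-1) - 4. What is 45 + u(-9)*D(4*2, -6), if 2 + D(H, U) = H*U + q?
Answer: 201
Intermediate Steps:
q = -2 (q = 2 - 4 = -2)
D(H, U) = -4 + H*U (D(H, U) = -2 + (H*U - 2) = -2 + (-2 + H*U) = -4 + H*U)
45 + u(-9)*D(4*2, -6) = 45 - 3*(-4 + (4*2)*(-6)) = 45 - 3*(-4 + 8*(-6)) = 45 - 3*(-4 - 48) = 45 - 3*(-52) = 45 + 156 = 201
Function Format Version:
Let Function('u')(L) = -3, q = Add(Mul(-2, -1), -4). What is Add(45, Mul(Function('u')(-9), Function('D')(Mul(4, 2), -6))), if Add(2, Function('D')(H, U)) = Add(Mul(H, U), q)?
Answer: 201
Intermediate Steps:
q = -2 (q = Add(2, -4) = -2)
Function('D')(H, U) = Add(-4, Mul(H, U)) (Function('D')(H, U) = Add(-2, Add(Mul(H, U), -2)) = Add(-2, Add(-2, Mul(H, U))) = Add(-4, Mul(H, U)))
Add(45, Mul(Function('u')(-9), Function('D')(Mul(4, 2), -6))) = Add(45, Mul(-3, Add(-4, Mul(Mul(4, 2), -6)))) = Add(45, Mul(-3, Add(-4, Mul(8, -6)))) = Add(45, Mul(-3, Add(-4, -48))) = Add(45, Mul(-3, -52)) = Add(45, 156) = 201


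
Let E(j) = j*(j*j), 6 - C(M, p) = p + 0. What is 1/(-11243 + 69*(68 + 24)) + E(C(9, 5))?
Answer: 4894/4895 ≈ 0.99980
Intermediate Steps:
C(M, p) = 6 - p (C(M, p) = 6 - (p + 0) = 6 - p)
E(j) = j³ (E(j) = j*j² = j³)
1/(-11243 + 69*(68 + 24)) + E(C(9, 5)) = 1/(-11243 + 69*(68 + 24)) + (6 - 1*5)³ = 1/(-11243 + 69*92) + (6 - 5)³ = 1/(-11243 + 6348) + 1³ = 1/(-4895) + 1 = -1/4895 + 1 = 4894/4895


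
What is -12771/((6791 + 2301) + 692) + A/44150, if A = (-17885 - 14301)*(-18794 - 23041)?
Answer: 1317360497739/43196360 ≈ 30497.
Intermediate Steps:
A = 1346501310 (A = -32186*(-41835) = 1346501310)
-12771/((6791 + 2301) + 692) + A/44150 = -12771/((6791 + 2301) + 692) + 1346501310/44150 = -12771/(9092 + 692) + 1346501310*(1/44150) = -12771/9784 + 134650131/4415 = 1317360497739/43196360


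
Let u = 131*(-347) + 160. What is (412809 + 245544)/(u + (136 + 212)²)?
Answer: 219451/25269 ≈ 8.6846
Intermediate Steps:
u = -45297 (u = -45457 + 160 = -45297)
(412809 + 245544)/(u + (136 + 212)²) = (412809 + 245544)/(-45297 + (136 + 212)²) = 658353/(-45297 + 348²) = 658353/(-45297 + 121104) = 658353/75807 = 658353*(1/75807) = 219451/25269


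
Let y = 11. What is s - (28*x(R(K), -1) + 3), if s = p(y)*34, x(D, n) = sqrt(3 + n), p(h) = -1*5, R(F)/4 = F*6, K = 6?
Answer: -173 - 28*sqrt(2) ≈ -212.60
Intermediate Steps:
R(F) = 24*F (R(F) = 4*(F*6) = 4*(6*F) = 24*F)
p(h) = -5
s = -170 (s = -5*34 = -170)
s - (28*x(R(K), -1) + 3) = -170 - (28*sqrt(3 - 1) + 3) = -170 - (28*sqrt(2) + 3) = -170 - (3 + 28*sqrt(2)) = -170 + (-3 - 28*sqrt(2)) = -173 - 28*sqrt(2)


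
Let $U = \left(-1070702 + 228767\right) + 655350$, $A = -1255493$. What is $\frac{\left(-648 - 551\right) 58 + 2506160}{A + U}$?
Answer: $- \frac{1218309}{721039} \approx -1.6897$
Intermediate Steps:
$U = -186585$ ($U = -841935 + 655350 = -186585$)
$\frac{\left(-648 - 551\right) 58 + 2506160}{A + U} = \frac{\left(-648 - 551\right) 58 + 2506160}{-1255493 - 186585} = \frac{\left(-1199\right) 58 + 2506160}{-1442078} = \left(-69542 + 2506160\right) \left(- \frac{1}{1442078}\right) = 2436618 \left(- \frac{1}{1442078}\right) = - \frac{1218309}{721039}$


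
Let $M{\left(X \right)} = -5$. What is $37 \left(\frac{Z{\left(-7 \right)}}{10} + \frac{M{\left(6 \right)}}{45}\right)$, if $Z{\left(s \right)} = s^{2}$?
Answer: $\frac{15947}{90} \approx 177.19$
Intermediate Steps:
$37 \left(\frac{Z{\left(-7 \right)}}{10} + \frac{M{\left(6 \right)}}{45}\right) = 37 \left(\frac{\left(-7\right)^{2}}{10} - \frac{5}{45}\right) = 37 \left(49 \cdot \frac{1}{10} - \frac{1}{9}\right) = 37 \left(\frac{49}{10} - \frac{1}{9}\right) = 37 \cdot \frac{431}{90} = \frac{15947}{90}$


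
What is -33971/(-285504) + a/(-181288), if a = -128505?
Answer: 5355903271/6469806144 ≈ 0.82783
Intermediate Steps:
-33971/(-285504) + a/(-181288) = -33971/(-285504) - 128505/(-181288) = -33971*(-1/285504) - 128505*(-1/181288) = 33971/285504 + 128505/181288 = 5355903271/6469806144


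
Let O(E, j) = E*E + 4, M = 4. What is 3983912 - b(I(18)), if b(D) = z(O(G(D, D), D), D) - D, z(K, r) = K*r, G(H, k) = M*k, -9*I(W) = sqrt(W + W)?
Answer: 107565806/27 ≈ 3.9839e+6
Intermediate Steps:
I(W) = -sqrt(2)*sqrt(W)/9 (I(W) = -sqrt(W + W)/9 = -sqrt(2)*sqrt(W)/9)
G(H, k) = 4*k
O(E, j) = 4 + E**2 (O(E, j) = E**2 + 4 = 4 + E**2)
b(D) = -D + D*(4 + 16*D**2) (b(D) = (4 + (4*D)**2)*D - D = (4 + 16*D**2)*D - D = D*(4 + 16*D**2) - D = -D + D*(4 + 16*D**2))
3983912 - b(I(18)) = 3983912 - (-sqrt(2)*sqrt(18)/9)*(3 + 16*(-sqrt(2)*sqrt(18)/9)**2) = 3983912 - (-sqrt(2)*3*sqrt(2)/9)*(3 + 16*(-sqrt(2)*3*sqrt(2)/9)**2) = 3983912 - (-2)*(3 + 16*(-2/3)**2)/3 = 3983912 - (-2)*(3 + 16*(4/9))/3 = 3983912 - (-2)*(3 + 64/9)/3 = 3983912 - (-2)*91/(3*9) = 3983912 - 1*(-182/27) = 3983912 + 182/27 = 107565806/27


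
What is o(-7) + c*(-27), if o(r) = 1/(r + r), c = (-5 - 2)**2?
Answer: -18523/14 ≈ -1323.1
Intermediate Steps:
c = 49 (c = (-7)**2 = 49)
o(r) = 1/(2*r)
o(-7) + c*(-27) = (1/2)/(-7) + 49*(-27) = (1/2)*(-1/7) - 1323 = -1/14 - 1323 = -18523/14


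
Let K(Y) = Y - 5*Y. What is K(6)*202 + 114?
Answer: -4734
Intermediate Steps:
K(Y) = -4*Y
K(6)*202 + 114 = -4*6*202 + 114 = -24*202 + 114 = -4848 + 114 = -4734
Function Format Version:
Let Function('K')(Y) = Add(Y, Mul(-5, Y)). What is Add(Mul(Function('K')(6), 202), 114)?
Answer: -4734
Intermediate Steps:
Function('K')(Y) = Mul(-4, Y)
Add(Mul(Function('K')(6), 202), 114) = Add(Mul(Mul(-4, 6), 202), 114) = Add(Mul(-24, 202), 114) = Add(-4848, 114) = -4734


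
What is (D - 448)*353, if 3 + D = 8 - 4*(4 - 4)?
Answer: -156379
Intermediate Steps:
D = 5 (D = -3 + (8 - 4*(4 - 4)) = -3 + (8 - 4*0) = -3 + (8 + 0) = -3 + 8 = 5)
(D - 448)*353 = (5 - 448)*353 = -443*353 = -156379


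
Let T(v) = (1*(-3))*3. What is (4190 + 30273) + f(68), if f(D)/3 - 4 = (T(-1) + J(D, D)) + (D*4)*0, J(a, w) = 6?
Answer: 34466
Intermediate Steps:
T(v) = -9 (T(v) = -3*3 = -9)
f(D) = 3 (f(D) = 12 + 3*((-9 + 6) + (D*4)*0) = 12 + 3*(-3 + (4*D)*0) = 12 + 3*(-3 + 0) = 12 + 3*(-3) = 12 - 9 = 3)
(4190 + 30273) + f(68) = (4190 + 30273) + 3 = 34463 + 3 = 34466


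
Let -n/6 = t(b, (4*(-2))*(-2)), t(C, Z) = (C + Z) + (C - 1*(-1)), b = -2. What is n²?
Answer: 6084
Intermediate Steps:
t(C, Z) = 1 + Z + 2*C (t(C, Z) = (C + Z) + (C + 1) = (C + Z) + (1 + C) = 1 + Z + 2*C)
n = -78 (n = -6*(1 + (4*(-2))*(-2) + 2*(-2)) = -6*(1 - 8*(-2) - 4) = -6*(1 + 16 - 4) = -6*13 = -78)
n² = (-78)² = 6084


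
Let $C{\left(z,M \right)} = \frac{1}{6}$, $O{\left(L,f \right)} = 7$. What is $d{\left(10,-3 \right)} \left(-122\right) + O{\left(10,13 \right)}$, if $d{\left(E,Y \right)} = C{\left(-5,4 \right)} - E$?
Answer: $\frac{3620}{3} \approx 1206.7$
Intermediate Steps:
$C{\left(z,M \right)} = \frac{1}{6}$
$d{\left(E,Y \right)} = \frac{1}{6} - E$
$d{\left(10,-3 \right)} \left(-122\right) + O{\left(10,13 \right)} = \left(\frac{1}{6} - 10\right) \left(-122\right) + 7 = \left(- \frac{59}{6}\right) \left(-122\right) + 7 = \frac{3599}{3} + 7 = \frac{3620}{3}$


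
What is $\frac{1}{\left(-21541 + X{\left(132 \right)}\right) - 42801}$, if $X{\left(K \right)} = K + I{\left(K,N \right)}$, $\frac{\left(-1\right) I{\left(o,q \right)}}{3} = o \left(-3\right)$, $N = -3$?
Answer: $- \frac{1}{63022} \approx -1.5867 \cdot 10^{-5}$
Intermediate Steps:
$I{\left(o,q \right)} = 9 o$ ($I{\left(o,q \right)} = - 3 o \left(-3\right) = - 3 \left(- 3 o\right) = 9 o$)
$X{\left(K \right)} = 10 K$ ($X{\left(K \right)} = K + 9 K = 10 K$)
$\frac{1}{\left(-21541 + X{\left(132 \right)}\right) - 42801} = \frac{1}{\left(-21541 + 10 \cdot 132\right) - 42801} = \frac{1}{\left(-21541 + 1320\right) - 42801} = \frac{1}{-20221 - 42801} = \frac{1}{-63022} = - \frac{1}{63022}$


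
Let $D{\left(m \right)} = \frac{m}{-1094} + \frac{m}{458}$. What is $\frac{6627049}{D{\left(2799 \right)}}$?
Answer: $\frac{830124038887}{445041} \approx 1.8653 \cdot 10^{6}$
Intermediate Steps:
$D{\left(m \right)} = \frac{159 m}{125263}$ ($D{\left(m \right)} = m \left(- \frac{1}{1094}\right) + m \frac{1}{458} = - \frac{m}{1094} + \frac{m}{458} = \frac{159 m}{125263}$)
$\frac{6627049}{D{\left(2799 \right)}} = \frac{6627049}{\frac{159}{125263} \cdot 2799} = \frac{6627049}{\frac{445041}{125263}} = 6627049 \cdot \frac{125263}{445041} = \frac{830124038887}{445041}$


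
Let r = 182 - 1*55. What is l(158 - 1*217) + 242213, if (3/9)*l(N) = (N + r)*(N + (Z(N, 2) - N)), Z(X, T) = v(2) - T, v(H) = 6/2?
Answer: 242417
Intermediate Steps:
v(H) = 3 (v(H) = 6*(½) = 3)
Z(X, T) = 3 - T
r = 127 (r = 182 - 55 = 127)
l(N) = 381 + 3*N (l(N) = 3*((N + 127)*(N + ((3 - 1*2) - N))) = 3*((127 + N)*(N + ((3 - 2) - N))) = 3*((127 + N)*(N + (1 - N))) = 3*((127 + N)*1) = 3*(127 + N) = 381 + 3*N)
l(158 - 1*217) + 242213 = (381 + 3*(158 - 1*217)) + 242213 = (381 + 3*(158 - 217)) + 242213 = (381 + 3*(-59)) + 242213 = (381 - 177) + 242213 = 204 + 242213 = 242417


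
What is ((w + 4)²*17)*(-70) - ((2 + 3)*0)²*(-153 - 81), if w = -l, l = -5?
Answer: -96390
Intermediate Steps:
w = 5 (w = -1*(-5) = 5)
((w + 4)²*17)*(-70) - ((2 + 3)*0)²*(-153 - 81) = ((5 + 4)²*17)*(-70) - ((2 + 3)*0)²*(-153 - 81) = (9²*17)*(-70) - (5*0)²*(-234) = (81*17)*(-70) - 0²*(-234) = 1377*(-70) - 0*(-234) = -96390 - 1*0 = -96390 + 0 = -96390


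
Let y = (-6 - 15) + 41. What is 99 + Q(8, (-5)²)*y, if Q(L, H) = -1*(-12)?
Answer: 339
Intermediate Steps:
y = 20 (y = -21 + 41 = 20)
Q(L, H) = 12
99 + Q(8, (-5)²)*y = 99 + 12*20 = 99 + 240 = 339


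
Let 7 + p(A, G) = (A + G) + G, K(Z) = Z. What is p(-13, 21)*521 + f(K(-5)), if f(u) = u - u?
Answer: 11462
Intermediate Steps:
f(u) = 0
p(A, G) = -7 + A + 2*G (p(A, G) = -7 + ((A + G) + G) = -7 + (A + 2*G) = -7 + A + 2*G)
p(-13, 21)*521 + f(K(-5)) = (-7 - 13 + 2*21)*521 + 0 = (-7 - 13 + 42)*521 + 0 = 22*521 + 0 = 11462 + 0 = 11462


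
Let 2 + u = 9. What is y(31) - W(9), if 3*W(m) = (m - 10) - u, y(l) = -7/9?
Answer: 17/9 ≈ 1.8889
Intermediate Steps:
u = 7 (u = -2 + 9 = 7)
y(l) = -7/9 (y(l) = -7*1/9 = -7/9)
W(m) = -17/3 + m/3 (W(m) = ((m - 10) - 1*7)/3 = ((-10 + m) - 7)/3 = (-17 + m)/3 = -17/3 + m/3)
y(31) - W(9) = -7/9 - (-17/3 + (1/3)*9) = -7/9 - (-17/3 + 3) = -7/9 - 1*(-8/3) = -7/9 + 8/3 = 17/9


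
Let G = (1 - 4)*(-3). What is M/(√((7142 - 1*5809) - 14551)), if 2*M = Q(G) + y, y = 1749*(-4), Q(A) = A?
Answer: 2329*I*√13218/8812 ≈ 30.386*I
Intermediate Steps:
G = 9 (G = -3*(-3) = 9)
y = -6996
M = -6987/2 (M = (9 - 6996)/2 = (½)*(-6987) = -6987/2 ≈ -3493.5)
M/(√((7142 - 1*5809) - 14551)) = -6987/(2*√((7142 - 1*5809) - 14551)) = -6987/(2*√((7142 - 5809) - 14551)) = -6987/(2*√(1333 - 14551)) = -6987*(-I*√13218/13218)/2 = -(-2329)*I*√13218/8812 = 2329*I*√13218/8812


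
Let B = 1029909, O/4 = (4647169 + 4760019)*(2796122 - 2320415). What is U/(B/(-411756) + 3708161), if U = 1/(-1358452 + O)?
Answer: 34313/2277593963584612090089507 ≈ 1.5065e-20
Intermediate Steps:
O = 17900260727664 (O = 4*((4647169 + 4760019)*(2796122 - 2320415)) = 4*(9407188*475707) = 4*4475065181916 = 17900260727664)
U = 1/17900259369212 (U = 1/(-1358452 + 17900260727664) = 1/17900259369212 ≈ 5.5865e-14)
U/(B/(-411756) + 3708161) = 1/(17900259369212*(1029909/(-411756) + 3708161)) = 1/(17900259369212*(1029909*(-1/411756) + 3708161)) = 1/(17900259369212*(-343303/137252 + 3708161)) = 1/(17900259369212*(508952170269/137252)) = (1/17900259369212)*(137252/508952170269) = 34313/2277593963584612090089507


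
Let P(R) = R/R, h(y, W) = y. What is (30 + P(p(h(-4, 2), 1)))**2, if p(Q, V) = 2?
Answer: 961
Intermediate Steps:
P(R) = 1
(30 + P(p(h(-4, 2), 1)))**2 = (30 + 1)**2 = 31**2 = 961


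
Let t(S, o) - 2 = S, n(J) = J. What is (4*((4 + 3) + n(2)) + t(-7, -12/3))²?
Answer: 961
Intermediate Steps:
t(S, o) = 2 + S
(4*((4 + 3) + n(2)) + t(-7, -12/3))² = (4*((4 + 3) + 2) + (2 - 7))² = (4*(7 + 2) - 5)² = (4*9 - 5)² = (36 - 5)² = 31² = 961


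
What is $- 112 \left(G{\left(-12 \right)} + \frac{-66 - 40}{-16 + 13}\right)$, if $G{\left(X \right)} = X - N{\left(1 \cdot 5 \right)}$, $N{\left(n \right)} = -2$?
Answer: $- \frac{8512}{3} \approx -2837.3$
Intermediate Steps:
$G{\left(X \right)} = 2 + X$ ($G{\left(X \right)} = X - -2 = X + 2 = 2 + X$)
$- 112 \left(G{\left(-12 \right)} + \frac{-66 - 40}{-16 + 13}\right) = - 112 \left(\left(2 - 12\right) + \frac{-66 - 40}{-16 + 13}\right) = - 112 \left(-10 - \frac{106}{-3}\right) = - 112 \left(-10 - - \frac{106}{3}\right) = - 112 \left(-10 + \frac{106}{3}\right) = \left(-112\right) \frac{76}{3} = - \frac{8512}{3}$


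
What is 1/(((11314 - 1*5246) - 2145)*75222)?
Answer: 1/295095906 ≈ 3.3887e-9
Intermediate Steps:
1/(((11314 - 1*5246) - 2145)*75222) = (1/75222)/((11314 - 5246) - 2145) = (1/75222)/(6068 - 2145) = (1/75222)/3923 = (1/3923)*(1/75222) = 1/295095906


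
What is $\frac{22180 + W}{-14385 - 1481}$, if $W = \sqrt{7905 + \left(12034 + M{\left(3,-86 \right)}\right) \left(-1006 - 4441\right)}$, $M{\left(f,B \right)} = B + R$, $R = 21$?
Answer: $- \frac{11090}{7933} - \frac{i \sqrt{65187238}}{15866} \approx -1.398 - 0.50888 i$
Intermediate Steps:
$M{\left(f,B \right)} = 21 + B$ ($M{\left(f,B \right)} = B + 21 = 21 + B$)
$W = i \sqrt{65187238}$ ($W = \sqrt{7905 + \left(12034 + \left(21 - 86\right)\right) \left(-1006 - 4441\right)} = \sqrt{7905 + \left(12034 - 65\right) \left(-5447\right)} = \sqrt{7905 + 11969 \left(-5447\right)} = \sqrt{7905 - 65195143} = \sqrt{-65187238} = i \sqrt{65187238} \approx 8073.9 i$)
$\frac{22180 + W}{-14385 - 1481} = \frac{22180 + i \sqrt{65187238}}{-14385 - 1481} = \frac{22180 + i \sqrt{65187238}}{-15866} = \left(22180 + i \sqrt{65187238}\right) \left(- \frac{1}{15866}\right) = - \frac{11090}{7933} - \frac{i \sqrt{65187238}}{15866}$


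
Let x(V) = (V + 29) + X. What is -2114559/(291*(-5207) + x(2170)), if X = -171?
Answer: 704853/504403 ≈ 1.3974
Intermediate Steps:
x(V) = -142 + V (x(V) = (V + 29) - 171 = (29 + V) - 171 = -142 + V)
-2114559/(291*(-5207) + x(2170)) = -2114559/(291*(-5207) + (-142 + 2170)) = -2114559/(-1515237 + 2028) = -2114559/(-1513209) = -2114559*(-1/1513209) = 704853/504403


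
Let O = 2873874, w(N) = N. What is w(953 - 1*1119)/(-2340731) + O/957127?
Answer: 6727124844976/2240376839837 ≈ 3.0027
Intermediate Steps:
w(953 - 1*1119)/(-2340731) + O/957127 = (953 - 1*1119)/(-2340731) + 2873874/957127 = (953 - 1119)*(-1/2340731) + 2873874*(1/957127) = -166*(-1/2340731) + 2873874/957127 = 166/2340731 + 2873874/957127 = 6727124844976/2240376839837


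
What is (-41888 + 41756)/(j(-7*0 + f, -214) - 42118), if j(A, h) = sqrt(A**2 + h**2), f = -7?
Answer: 5559576/1773880079 + 132*sqrt(45845)/1773880079 ≈ 0.0031501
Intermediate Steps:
(-41888 + 41756)/(j(-7*0 + f, -214) - 42118) = (-41888 + 41756)/(sqrt((-7*0 - 7)**2 + (-214)**2) - 42118) = -132/(sqrt((0 - 7)**2 + 45796) - 42118) = -132/(sqrt((-7)**2 + 45796) - 42118) = -132/(sqrt(49 + 45796) - 42118) = -132/(sqrt(45845) - 42118) = -132/(-42118 + sqrt(45845))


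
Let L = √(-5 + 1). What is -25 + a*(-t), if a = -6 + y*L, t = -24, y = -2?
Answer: -169 - 96*I ≈ -169.0 - 96.0*I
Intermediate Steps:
L = 2*I (L = √(-4) = 2*I ≈ 2.0*I)
a = -6 - 4*I ≈ -6.0 - 4.0*I
-25 + a*(-t) = -25 + (-6 - 4*I)*(-1*(-24)) = -25 + (-6 - 4*I)*24 = -25 + (-144 - 96*I) = -169 - 96*I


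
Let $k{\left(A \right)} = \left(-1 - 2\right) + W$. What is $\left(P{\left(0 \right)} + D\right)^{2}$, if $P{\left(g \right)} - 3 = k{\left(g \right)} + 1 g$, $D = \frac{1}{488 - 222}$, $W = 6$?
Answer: $\frac{2550409}{70756} \approx 36.045$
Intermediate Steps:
$D = \frac{1}{266} \approx 0.0037594$
$k{\left(A \right)} = 3$ ($k{\left(A \right)} = \left(-1 - 2\right) + 6 = -3 + 6 = 3$)
$P{\left(g \right)} = 6 + g$ ($P{\left(g \right)} = 3 + \left(3 + 1 g\right) = 3 + \left(3 + g\right) = 6 + g$)
$\left(P{\left(0 \right)} + D\right)^{2} = \left(\left(6 + 0\right) + \frac{1}{266}\right)^{2} = \left(6 + \frac{1}{266}\right)^{2} = \left(\frac{1597}{266}\right)^{2} = \frac{2550409}{70756}$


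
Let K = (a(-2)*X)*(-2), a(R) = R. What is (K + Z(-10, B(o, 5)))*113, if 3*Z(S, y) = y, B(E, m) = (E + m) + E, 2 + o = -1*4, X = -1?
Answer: -2147/3 ≈ -715.67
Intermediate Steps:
o = -6 (o = -2 - 1*4 = -2 - 4 = -6)
B(E, m) = m + 2*E
Z(S, y) = y/3
K = -4 (K = -2*(-1)*(-2) = 2*(-2) = -4)
(K + Z(-10, B(o, 5)))*113 = (-4 + (5 + 2*(-6))/3)*113 = (-4 + (5 - 12)/3)*113 = (-4 + (⅓)*(-7))*113 = (-4 - 7/3)*113 = -19/3*113 = -2147/3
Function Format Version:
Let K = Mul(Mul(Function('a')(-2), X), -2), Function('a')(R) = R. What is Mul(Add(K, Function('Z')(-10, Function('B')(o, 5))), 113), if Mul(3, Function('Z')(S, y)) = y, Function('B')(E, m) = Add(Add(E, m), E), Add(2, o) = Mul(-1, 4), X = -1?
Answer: Rational(-2147, 3) ≈ -715.67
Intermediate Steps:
o = -6 (o = Add(-2, Mul(-1, 4)) = Add(-2, -4) = -6)
Function('B')(E, m) = Add(m, Mul(2, E))
Function('Z')(S, y) = Mul(Rational(1, 3), y)
K = -4 (K = Mul(Mul(-2, -1), -2) = Mul(2, -2) = -4)
Mul(Add(K, Function('Z')(-10, Function('B')(o, 5))), 113) = Mul(Add(-4, Mul(Rational(1, 3), Add(5, Mul(2, -6)))), 113) = Mul(Add(-4, Mul(Rational(1, 3), Add(5, -12))), 113) = Mul(Add(-4, Mul(Rational(1, 3), -7)), 113) = Mul(Add(-4, Rational(-7, 3)), 113) = Mul(Rational(-19, 3), 113) = Rational(-2147, 3)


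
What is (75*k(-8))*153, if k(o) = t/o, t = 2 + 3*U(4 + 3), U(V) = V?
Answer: -263925/8 ≈ -32991.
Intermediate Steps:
t = 23 (t = 2 + 3*(4 + 3) = 2 + 3*7 = 2 + 21 = 23)
k(o) = 23/o
(75*k(-8))*153 = (75*(23/(-8)))*153 = (75*(23*(-⅛)))*153 = (75*(-23/8))*153 = -1725/8*153 = -263925/8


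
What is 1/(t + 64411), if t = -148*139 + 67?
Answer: 1/43906 ≈ 2.2776e-5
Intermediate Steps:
t = -20505 (t = -20572 + 67 = -20505)
1/(t + 64411) = 1/(-20505 + 64411) = 1/43906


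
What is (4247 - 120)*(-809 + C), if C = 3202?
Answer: 9875911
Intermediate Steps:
(4247 - 120)*(-809 + C) = (4247 - 120)*(-809 + 3202) = 4127*2393 = 9875911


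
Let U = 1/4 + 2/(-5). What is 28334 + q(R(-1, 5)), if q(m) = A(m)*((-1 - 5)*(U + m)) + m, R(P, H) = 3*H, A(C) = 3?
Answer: 280817/10 ≈ 28082.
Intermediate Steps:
U = -3/20 (U = 1*(¼) + 2*(-⅕) = ¼ - ⅖ = -3/20 ≈ -0.15000)
q(m) = 27/10 - 17*m (q(m) = 3*((-1 - 5)*(-3/20 + m)) + m = 3*(-6*(-3/20 + m)) + m = 3*(9/10 - 6*m) + m = (27/10 - 18*m) + m = 27/10 - 17*m)
28334 + q(R(-1, 5)) = 28334 + (27/10 - 51*5) = 28334 + (27/10 - 17*15) = 28334 + (27/10 - 255) = 28334 - 2523/10 = 280817/10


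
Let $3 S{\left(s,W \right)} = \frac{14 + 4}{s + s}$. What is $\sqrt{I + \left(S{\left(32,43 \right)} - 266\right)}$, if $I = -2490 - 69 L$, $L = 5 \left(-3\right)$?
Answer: $\frac{i \sqrt{110138}}{8} \approx 41.484 i$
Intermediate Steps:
$L = -15$
$S{\left(s,W \right)} = \frac{3}{s}$ ($S{\left(s,W \right)} = \frac{\left(14 + 4\right) \frac{1}{s + s}}{3} = \frac{18 \frac{1}{2 s}}{3} = \frac{9 \frac{1}{s}}{3} = \frac{3}{s}$)
$I = -1455$ ($I = -2490 - -1035 = -2490 + 1035 = -1455$)
$\sqrt{I + \left(S{\left(32,43 \right)} - 266\right)} = \sqrt{-1455 + \left(\frac{3}{32} - 266\right)} = \sqrt{-1455 - \frac{8509}{32}} = \sqrt{- \frac{55069}{32}} = \frac{i \sqrt{110138}}{8}$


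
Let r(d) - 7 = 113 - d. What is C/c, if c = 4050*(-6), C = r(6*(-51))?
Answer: -71/4050 ≈ -0.017531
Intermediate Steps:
r(d) = 120 - d (r(d) = 7 + (113 - d) = 120 - d)
C = 426 (C = 120 - 6*(-51) = 120 - 1*(-306) = 120 + 306 = 426)
c = -24300
C/c = 426/(-24300) = 426*(-1/24300) = -71/4050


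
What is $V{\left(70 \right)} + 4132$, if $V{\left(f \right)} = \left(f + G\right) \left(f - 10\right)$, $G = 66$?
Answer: $12292$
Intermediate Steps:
$V{\left(f \right)} = \left(-10 + f\right) \left(66 + f\right)$ ($V{\left(f \right)} = \left(f + 66\right) \left(f - 10\right) = \left(66 + f\right) \left(-10 + f\right) = \left(-10 + f\right) \left(66 + f\right)$)
$V{\left(70 \right)} + 4132 = \left(-660 + 70^{2} + 56 \cdot 70\right) + 4132 = \left(-660 + 4900 + 3920\right) + 4132 = 8160 + 4132 = 12292$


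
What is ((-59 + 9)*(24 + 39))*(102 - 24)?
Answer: -245700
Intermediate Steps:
((-59 + 9)*(24 + 39))*(102 - 24) = -50*63*78 = -3150*78 = -245700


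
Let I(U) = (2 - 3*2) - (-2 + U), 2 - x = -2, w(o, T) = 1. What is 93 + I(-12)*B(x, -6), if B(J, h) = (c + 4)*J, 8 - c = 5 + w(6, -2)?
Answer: 333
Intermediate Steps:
c = 2 (c = 8 - (5 + 1) = 8 - 1*6 = 8 - 6 = 2)
x = 4 (x = 2 - 1*(-2) = 2 + 2 = 4)
I(U) = -2 - U (I(U) = (2 - 6) + (2 - U) = -4 + (2 - U) = -2 - U)
B(J, h) = 6*J (B(J, h) = (2 + 4)*J = 6*J)
93 + I(-12)*B(x, -6) = 93 + (-2 - 1*(-12))*(6*4) = 93 + (-2 + 12)*24 = 93 + 10*24 = 93 + 240 = 333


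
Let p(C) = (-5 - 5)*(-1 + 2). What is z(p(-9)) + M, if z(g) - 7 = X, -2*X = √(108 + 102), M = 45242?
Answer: 45249 - √210/2 ≈ 45242.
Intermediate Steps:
p(C) = -10 (p(C) = -10*1 = -10)
X = -√210/2 (X = -√(108 + 102)/2 = -√210/2 ≈ -7.2457)
z(g) = 7 - √210/2
z(p(-9)) + M = (7 - √210/2) + 45242 = 45249 - √210/2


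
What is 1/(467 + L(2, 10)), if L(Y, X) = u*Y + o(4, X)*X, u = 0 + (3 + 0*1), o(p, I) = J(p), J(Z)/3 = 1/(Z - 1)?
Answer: 1/483 ≈ 0.0020704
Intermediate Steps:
J(Z) = 3/(-1 + Z) (J(Z) = 3/(Z - 1) = 3/(-1 + Z))
o(p, I) = 3/(-1 + p)
u = 3 (u = 0 + (3 + 0) = 0 + 3 = 3)
L(Y, X) = X + 3*Y (L(Y, X) = 3*Y + (3/(-1 + 4))*X = 3*Y + (3/3)*X = 3*Y + (3*(⅓))*X = 3*Y + 1*X = 3*Y + X = X + 3*Y)
1/(467 + L(2, 10)) = 1/(467 + (10 + 3*2)) = 1/(467 + (10 + 6)) = 1/(467 + 16) = 1/483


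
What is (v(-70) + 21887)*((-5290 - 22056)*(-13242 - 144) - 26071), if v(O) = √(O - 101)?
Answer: 8011243564195 + 1098082455*I*√19 ≈ 8.0112e+12 + 4.7864e+9*I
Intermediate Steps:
v(O) = √(-101 + O)
(v(-70) + 21887)*((-5290 - 22056)*(-13242 - 144) - 26071) = (√(-101 - 70) + 21887)*((-5290 - 22056)*(-13242 - 144) - 26071) = (√(-171) + 21887)*(-27346*(-13386) - 26071) = (3*I*√19 + 21887)*(366053556 - 26071) = (21887 + 3*I*√19)*366027485 = 8011243564195 + 1098082455*I*√19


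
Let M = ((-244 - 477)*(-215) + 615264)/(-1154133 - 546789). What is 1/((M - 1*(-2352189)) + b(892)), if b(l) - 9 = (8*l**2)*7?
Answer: 1700922/79789199079925 ≈ 2.1318e-8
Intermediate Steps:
M = -770279/1700922 (M = (-721*(-215) + 615264)/(-1700922) = (155015 + 615264)*(-1/1700922) = 770279*(-1/1700922) = -770279/1700922 ≈ -0.45286)
b(l) = 9 + 56*l**2 (b(l) = 9 + (8*l**2)*7 = 9 + 56*l**2)
1/((M - 1*(-2352189)) + b(892)) = 1/((-770279/1700922 - 1*(-2352189)) + (9 + 56*892**2)) = 1/((-770279/1700922 + 2352189) + (9 + 56*795664)) = 1/(4000889247979/1700922 + (9 + 44557184)) = 1/(4000889247979/1700922 + 44557193) = 1/(79789199079925/1700922) = 1700922/79789199079925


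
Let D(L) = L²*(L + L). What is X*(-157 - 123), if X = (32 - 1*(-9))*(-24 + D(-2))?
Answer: 459200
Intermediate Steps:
D(L) = 2*L³ (D(L) = L²*(2*L) = 2*L³)
X = -1640 (X = (32 - 1*(-9))*(-24 + 2*(-2)³) = (32 + 9)*(-24 + 2*(-8)) = 41*(-24 - 16) = 41*(-40) = -1640)
X*(-157 - 123) = -1640*(-157 - 123) = -1640*(-280) = 459200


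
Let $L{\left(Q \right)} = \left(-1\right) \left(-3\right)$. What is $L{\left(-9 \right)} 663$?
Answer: $1989$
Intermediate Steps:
$L{\left(Q \right)} = 3$
$L{\left(-9 \right)} 663 = 3 \cdot 663 = 1989$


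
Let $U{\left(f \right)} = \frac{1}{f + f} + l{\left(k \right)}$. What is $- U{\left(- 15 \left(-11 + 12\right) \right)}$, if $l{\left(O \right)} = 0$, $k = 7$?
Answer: $\frac{1}{30} \approx 0.033333$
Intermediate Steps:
$U{\left(f \right)} = \frac{1}{2 f}$ ($U{\left(f \right)} = \frac{1}{f + f} + 0 = \frac{1}{2 f} + 0 = \frac{1}{2 f}$)
$- U{\left(- 15 \left(-11 + 12\right) \right)} = - \frac{1}{2 \left(- 15 \left(-11 + 12\right)\right)} = - \frac{1}{2 \left(\left(-15\right) 1\right)} = - \frac{1}{2 \left(-15\right)} = - \frac{-1}{2 \cdot 15} = \left(-1\right) \left(- \frac{1}{30}\right) = \frac{1}{30}$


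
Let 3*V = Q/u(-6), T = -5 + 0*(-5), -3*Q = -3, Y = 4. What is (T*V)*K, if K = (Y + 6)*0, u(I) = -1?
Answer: 0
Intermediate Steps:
Q = 1 (Q = -1/3*(-3) = 1)
K = 0 (K = (4 + 6)*0 = 10*0 = 0)
T = -5 (T = -5 + 0 = -5)
V = -1/3 (V = (1/(-1))/3 = (1*(-1))/3 = (1/3)*(-1) = -1/3 ≈ -0.33333)
(T*V)*K = -5*(-1/3)*0 = (5/3)*0 = 0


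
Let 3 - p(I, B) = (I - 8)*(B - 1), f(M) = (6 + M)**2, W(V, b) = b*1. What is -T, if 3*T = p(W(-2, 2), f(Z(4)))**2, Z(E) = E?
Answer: -118803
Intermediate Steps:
W(V, b) = b
p(I, B) = 3 - (-1 + B)*(-8 + I) (p(I, B) = 3 - (I - 8)*(B - 1) = 3 - (-8 + I)*(-1 + B) = 3 - (-1 + B)*(-8 + I))
T = 118803 (T = (-5 + 2 + 8*(6 + 4)**2 - 1*(6 + 4)**2*2)**2/3 = (-5 + 2 + 8*10**2 - 1*10**2*2)**2/3 = (-5 + 2 + 8*100 - 1*100*2)**2/3 = (-5 + 2 + 800 - 200)**2/3 = (1/3)*597**2 = (1/3)*356409 = 118803)
-T = -1*118803 = -118803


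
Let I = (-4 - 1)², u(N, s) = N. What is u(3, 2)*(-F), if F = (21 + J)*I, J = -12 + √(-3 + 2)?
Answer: -675 - 75*I ≈ -675.0 - 75.0*I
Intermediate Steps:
J = -12 + I (J = -12 + √(-1) = -12 + I ≈ -12.0 + 1.0*I)
I = 25 (I = (-5)² = 25)
F = 225 + 25*I (F = (21 + (-12 + I))*25 = (9 + I)*25 = 225 + 25*I ≈ 225.0 + 25.0*I)
u(3, 2)*(-F) = 3*(-(225 + 25*I)) = 3*(-225 - 25*I) = -675 - 75*I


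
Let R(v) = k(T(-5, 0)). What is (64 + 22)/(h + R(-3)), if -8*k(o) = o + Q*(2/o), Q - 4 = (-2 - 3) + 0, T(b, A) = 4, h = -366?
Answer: -1376/5863 ≈ -0.23469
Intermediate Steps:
Q = -1 (Q = 4 + ((-2 - 3) + 0) = 4 + (-5 + 0) = 4 - 5 = -1)
k(o) = -o/8 + 1/(4*o) (k(o) = -(o - 2/o)/8 = -o/8 + 1/(4*o))
R(v) = -7/16 (R(v) = (1/8)*(2 - 1*4**2)/4 = (1/8)*(1/4)*(2 - 1*16) = (1/8)*(1/4)*(2 - 16) = (1/8)*(1/4)*(-14) = -7/16)
(64 + 22)/(h + R(-3)) = (64 + 22)/(-366 - 7/16) = 86/(-5863/16) = 86*(-16/5863) = -1376/5863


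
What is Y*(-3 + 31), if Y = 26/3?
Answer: 728/3 ≈ 242.67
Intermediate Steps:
Y = 26/3 (Y = 26*(1/3) = 26/3 ≈ 8.6667)
Y*(-3 + 31) = 26*(-3 + 31)/3 = (26/3)*28 = 728/3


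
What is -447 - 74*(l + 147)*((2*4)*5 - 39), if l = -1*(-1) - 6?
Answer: -10955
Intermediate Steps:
l = -5 (l = 1 - 6 = -5)
-447 - 74*(l + 147)*((2*4)*5 - 39) = -447 - 74*(-5 + 147)*((2*4)*5 - 39) = -447 - 10508*(8*5 - 39) = -447 - 10508*(40 - 39) = -447 - 10508 = -10955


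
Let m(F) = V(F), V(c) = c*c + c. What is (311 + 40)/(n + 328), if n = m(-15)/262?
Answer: 45981/43073 ≈ 1.0675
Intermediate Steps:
V(c) = c + c² (V(c) = c² + c = c + c²)
m(F) = F*(1 + F)
n = 105/131 (n = -15*(1 - 15)/262 = -15*(-14)*(1/262) = 210*(1/262) = 105/131 ≈ 0.80153)
(311 + 40)/(n + 328) = (311 + 40)/(105/131 + 328) = 351/(43073/131) = 351*(131/43073) = 45981/43073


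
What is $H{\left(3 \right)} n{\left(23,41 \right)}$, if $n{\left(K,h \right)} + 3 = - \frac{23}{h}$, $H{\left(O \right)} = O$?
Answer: $- \frac{438}{41} \approx -10.683$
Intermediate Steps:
$n{\left(K,h \right)} = -3 - \frac{23}{h}$
$H{\left(3 \right)} n{\left(23,41 \right)} = 3 \left(-3 - \frac{23}{41}\right) = 3 \left(- \frac{146}{41}\right) = - \frac{438}{41}$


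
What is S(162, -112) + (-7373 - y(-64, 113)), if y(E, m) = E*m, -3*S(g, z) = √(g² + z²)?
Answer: -141 - 2*√9697/3 ≈ -206.65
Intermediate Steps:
S(g, z) = -√(g² + z²)/3
S(162, -112) + (-7373 - y(-64, 113)) = -√(162² + (-112)²)/3 + (-7373 - (-64)*113) = -√(26244 + 12544)/3 + (-7373 - 1*(-7232)) = -2*√9697/3 + (-7373 + 7232) = -2*√9697/3 - 141 = -141 - 2*√9697/3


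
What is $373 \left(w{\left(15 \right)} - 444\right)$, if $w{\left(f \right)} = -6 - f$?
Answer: $-173445$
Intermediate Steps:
$373 \left(w{\left(15 \right)} - 444\right) = 373 \left(\left(-6 - 15\right) - 444\right) = 373 \left(-21 - 444\right) = 373 \left(-465\right) = -173445$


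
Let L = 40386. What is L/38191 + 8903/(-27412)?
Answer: 767046559/1046891692 ≈ 0.73269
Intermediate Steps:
L/38191 + 8903/(-27412) = 40386/38191 + 8903/(-27412) = 40386*(1/38191) + 8903*(-1/27412) = 40386/38191 - 8903/27412 = 767046559/1046891692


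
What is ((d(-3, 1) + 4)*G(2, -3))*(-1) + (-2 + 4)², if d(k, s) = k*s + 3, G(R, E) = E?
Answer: 16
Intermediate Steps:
d(k, s) = 3 + k*s
((d(-3, 1) + 4)*G(2, -3))*(-1) + (-2 + 4)² = (((3 - 3*1) + 4)*(-3))*(-1) + (-2 + 4)² = (((3 - 3) + 4)*(-3))*(-1) + 2² = ((0 + 4)*(-3))*(-1) + 4 = (4*(-3))*(-1) + 4 = -12*(-1) + 4 = 12 + 4 = 16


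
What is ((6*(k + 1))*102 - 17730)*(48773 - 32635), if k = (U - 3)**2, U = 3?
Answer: -276250284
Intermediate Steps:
k = 0 (k = (3 - 3)**2 = 0**2 = 0)
((6*(k + 1))*102 - 17730)*(48773 - 32635) = ((6*(0 + 1))*102 - 17730)*(48773 - 32635) = ((6*1)*102 - 17730)*16138 = (6*102 - 17730)*16138 = (612 - 17730)*16138 = -17118*16138 = -276250284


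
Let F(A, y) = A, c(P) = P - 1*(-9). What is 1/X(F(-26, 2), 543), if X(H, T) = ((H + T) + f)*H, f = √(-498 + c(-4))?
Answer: I/(26*(√493 - 517*I)) ≈ -7.4257e-5 + 3.1891e-6*I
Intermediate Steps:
c(P) = 9 + P (c(P) = P + 9 = 9 + P)
f = I*√493 (f = √(-498 + (9 - 4)) = √(-498 + 5) = √(-493) = I*√493 ≈ 22.204*I)
X(H, T) = H*(H + T + I*√493) (X(H, T) = ((H + T) + I*√493)*H = (H + T + I*√493)*H = H*(H + T + I*√493))
1/X(F(-26, 2), 543) = 1/(-26*(-26 + 543 + I*√493)) = 1/(-26*(517 + I*√493)) = 1/(-13442 - 26*I*√493)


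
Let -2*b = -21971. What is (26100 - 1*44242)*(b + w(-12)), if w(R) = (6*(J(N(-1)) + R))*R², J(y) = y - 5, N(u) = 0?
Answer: 67170755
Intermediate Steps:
b = 21971/2 (b = -½*(-21971) = 21971/2 ≈ 10986.)
J(y) = -5 + y
w(R) = R²*(-30 + 6*R) (w(R) = (6*((-5 + 0) + R))*R² = (6*(-5 + R))*R² = (-30 + 6*R)*R² = R²*(-30 + 6*R))
(26100 - 1*44242)*(b + w(-12)) = (26100 - 1*44242)*(21971/2 + 6*(-12)²*(-5 - 12)) = (26100 - 44242)*(21971/2 + 6*144*(-17)) = -18142*(21971/2 - 14688) = -18142*(-7405/2) = 67170755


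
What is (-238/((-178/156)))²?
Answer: 344622096/7921 ≈ 43507.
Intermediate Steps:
(-238/((-178/156)))² = (-238/((-178*1/156)))² = (-238/(-89/78))² = (-238*(-78/89))² = (18564/89)² = 344622096/7921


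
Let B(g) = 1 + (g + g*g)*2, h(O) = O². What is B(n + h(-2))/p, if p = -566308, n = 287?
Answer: -169945/566308 ≈ -0.30009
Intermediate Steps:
B(g) = 1 + 2*g + 2*g² (B(g) = 1 + (g + g²)*2 = 1 + (2*g + 2*g²) = 1 + 2*g + 2*g²)
B(n + h(-2))/p = (1 + 2*(287 + (-2)²) + 2*(287 + (-2)²)²)/(-566308) = (1 + 2*(287 + 4) + 2*(287 + 4)²)*(-1/566308) = (1 + 2*291 + 2*291²)*(-1/566308) = (1 + 582 + 2*84681)*(-1/566308) = (1 + 582 + 169362)*(-1/566308) = 169945*(-1/566308) = -169945/566308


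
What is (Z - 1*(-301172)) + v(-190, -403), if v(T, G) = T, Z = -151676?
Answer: 149306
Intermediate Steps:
(Z - 1*(-301172)) + v(-190, -403) = (-151676 - 1*(-301172)) - 190 = (-151676 + 301172) - 190 = 149496 - 190 = 149306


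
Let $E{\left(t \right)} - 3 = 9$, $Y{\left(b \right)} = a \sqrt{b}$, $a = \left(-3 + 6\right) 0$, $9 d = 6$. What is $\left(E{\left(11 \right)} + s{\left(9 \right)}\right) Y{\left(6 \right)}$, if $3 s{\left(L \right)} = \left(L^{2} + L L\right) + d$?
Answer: $0$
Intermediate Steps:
$d = \frac{2}{3}$ ($d = \frac{1}{9} \cdot 6 = \frac{2}{3} \approx 0.66667$)
$s{\left(L \right)} = \frac{2}{9} + \frac{2 L^{2}}{3}$ ($s{\left(L \right)} = \frac{\left(L^{2} + L L\right) + \frac{2}{3}}{3} = \frac{\left(L^{2} + L^{2}\right) + \frac{2}{3}}{3} = \frac{2 L^{2} + \frac{2}{3}}{3} = \frac{\frac{2}{3} + 2 L^{2}}{3} = \frac{2}{9} + \frac{2 L^{2}}{3}$)
$a = 0$ ($a = 3 \cdot 0 = 0$)
$Y{\left(b \right)} = 0$ ($Y{\left(b \right)} = 0 \sqrt{b} = 0$)
$E{\left(t \right)} = 12$ ($E{\left(t \right)} = 3 + 9 = 12$)
$\left(E{\left(11 \right)} + s{\left(9 \right)}\right) Y{\left(6 \right)} = \left(12 + \left(\frac{2}{9} + \frac{2 \cdot 9^{2}}{3}\right)\right) 0 = \left(12 + \left(\frac{2}{9} + \frac{2}{3} \cdot 81\right)\right) 0 = \left(12 + \left(\frac{2}{9} + 54\right)\right) 0 = \left(12 + \frac{488}{9}\right) 0 = \frac{596}{9} \cdot 0 = 0$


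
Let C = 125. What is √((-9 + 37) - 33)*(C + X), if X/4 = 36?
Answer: 269*I*√5 ≈ 601.5*I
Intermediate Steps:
X = 144 (X = 4*36 = 144)
√((-9 + 37) - 33)*(C + X) = √((-9 + 37) - 33)*(125 + 144) = √(28 - 33)*269 = √(-5)*269 = (I*√5)*269 = 269*I*√5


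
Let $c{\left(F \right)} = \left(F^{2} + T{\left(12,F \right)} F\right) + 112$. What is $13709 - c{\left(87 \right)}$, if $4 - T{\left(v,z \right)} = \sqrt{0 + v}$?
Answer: $5680 + 174 \sqrt{3} \approx 5981.4$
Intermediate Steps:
$T{\left(v,z \right)} = 4 - \sqrt{v}$ ($T{\left(v,z \right)} = 4 - \sqrt{0 + v} = 4 - \sqrt{v}$)
$c{\left(F \right)} = 112 + F^{2} + F \left(4 - 2 \sqrt{3}\right)$ ($c{\left(F \right)} = \left(F^{2} + \left(4 - \sqrt{12}\right) F\right) + 112 = \left(F^{2} + \left(4 - 2 \sqrt{3}\right) F\right) + 112 = \left(F^{2} + F \left(4 - 2 \sqrt{3}\right)\right) + 112 = 112 + F^{2} + F \left(4 - 2 \sqrt{3}\right)$)
$13709 - c{\left(87 \right)} = 13709 - \left(112 + 87^{2} + 2 \cdot 87 \left(2 - \sqrt{3}\right)\right) = 13709 - \left(112 + 7569 + \left(348 - 174 \sqrt{3}\right)\right) = 13709 - \left(8029 - 174 \sqrt{3}\right) = 5680 + 174 \sqrt{3}$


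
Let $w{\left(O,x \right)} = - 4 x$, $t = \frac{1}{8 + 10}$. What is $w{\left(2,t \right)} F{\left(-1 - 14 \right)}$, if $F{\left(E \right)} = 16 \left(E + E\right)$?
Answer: $\frac{320}{3} \approx 106.67$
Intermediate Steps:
$F{\left(E \right)} = 32 E$ ($F{\left(E \right)} = 16 \cdot 2 E = 32 E$)
$t = \frac{1}{18} \approx 0.055556$
$w{\left(2,t \right)} F{\left(-1 - 14 \right)} = \left(-4\right) \frac{1}{18} \cdot 32 \left(-1 - 14\right) = - \frac{2 \cdot 32 \left(-15\right)}{9} = \left(- \frac{2}{9}\right) \left(-480\right) = \frac{320}{3}$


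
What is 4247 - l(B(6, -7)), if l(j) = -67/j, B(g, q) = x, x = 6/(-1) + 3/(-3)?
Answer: 29662/7 ≈ 4237.4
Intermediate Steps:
x = -7 (x = 6*(-1) + 3*(-⅓) = -6 - 1 = -7)
B(g, q) = -7
4247 - l(B(6, -7)) = 4247 - (-67)/(-7) = 4247 - (-67)*(-1)/7 = 4247 - 1*67/7 = 4247 - 67/7 = 29662/7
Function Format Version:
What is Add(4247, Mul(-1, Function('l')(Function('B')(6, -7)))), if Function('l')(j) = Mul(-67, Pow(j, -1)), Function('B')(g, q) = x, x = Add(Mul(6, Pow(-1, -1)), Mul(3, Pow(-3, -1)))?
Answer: Rational(29662, 7) ≈ 4237.4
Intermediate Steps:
x = -7 (x = Add(Mul(6, -1), Mul(3, Rational(-1, 3))) = Add(-6, -1) = -7)
Function('B')(g, q) = -7
Add(4247, Mul(-1, Function('l')(Function('B')(6, -7)))) = Add(4247, Mul(-1, Mul(-67, Pow(-7, -1)))) = Add(4247, Mul(-1, Mul(-67, Rational(-1, 7)))) = Add(4247, Mul(-1, Rational(67, 7))) = Add(4247, Rational(-67, 7)) = Rational(29662, 7)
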